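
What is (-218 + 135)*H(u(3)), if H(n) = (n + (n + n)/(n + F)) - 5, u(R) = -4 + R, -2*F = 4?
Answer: 1328/3 ≈ 442.67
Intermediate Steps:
F = -2 (F = -1/2*4 = -2)
H(n) = -5 + n + 2*n/(-2 + n) (H(n) = (n + (n + n)/(n - 2)) - 5 = (n + (2*n)/(-2 + n)) - 5 = (n + 2*n/(-2 + n)) - 5 = -5 + n + 2*n/(-2 + n))
(-218 + 135)*H(u(3)) = (-218 + 135)*((10 + (-4 + 3)**2 - 5*(-4 + 3))/(-2 + (-4 + 3))) = -83*(10 + (-1)**2 - 5*(-1))/(-2 - 1) = -83*(10 + 1 + 5)/(-3) = -(-83)*16/3 = -83*(-16/3) = 1328/3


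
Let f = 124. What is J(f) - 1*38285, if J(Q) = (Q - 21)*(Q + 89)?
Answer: -16346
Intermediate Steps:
J(Q) = (-21 + Q)*(89 + Q)
J(f) - 1*38285 = (-1869 + 124² + 68*124) - 1*38285 = (-1869 + 15376 + 8432) - 38285 = 21939 - 38285 = -16346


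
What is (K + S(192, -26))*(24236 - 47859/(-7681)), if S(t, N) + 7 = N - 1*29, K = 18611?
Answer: 3453908661675/7681 ≈ 4.4967e+8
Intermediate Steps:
S(t, N) = -36 + N (S(t, N) = -7 + (N - 1*29) = -7 + (N - 29) = -7 + (-29 + N) = -36 + N)
(K + S(192, -26))*(24236 - 47859/(-7681)) = (18611 + (-36 - 26))*(24236 - 47859/(-7681)) = (18611 - 62)*(24236 - 47859*(-1/7681)) = 18549*(24236 + 47859/7681) = 18549*(186204575/7681) = 3453908661675/7681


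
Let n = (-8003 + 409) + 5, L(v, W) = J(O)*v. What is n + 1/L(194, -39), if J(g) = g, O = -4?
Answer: -5889065/776 ≈ -7589.0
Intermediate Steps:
L(v, W) = -4*v
n = -7589 (n = -7594 + 5 = -7589)
n + 1/L(194, -39) = -7589 + 1/(-4*194) = -7589 + 1/(-776) = -7589 - 1/776 = -5889065/776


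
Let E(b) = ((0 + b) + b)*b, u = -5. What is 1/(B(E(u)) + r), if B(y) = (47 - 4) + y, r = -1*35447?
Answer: -1/35354 ≈ -2.8285e-5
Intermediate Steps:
E(b) = 2*b² (E(b) = (b + b)*b = (2*b)*b = 2*b²)
r = -35447
B(y) = 43 + y
1/(B(E(u)) + r) = 1/((43 + 2*(-5)²) - 35447) = 1/((43 + 2*25) - 35447) = 1/((43 + 50) - 35447) = 1/(93 - 35447) = 1/(-35354) = -1/35354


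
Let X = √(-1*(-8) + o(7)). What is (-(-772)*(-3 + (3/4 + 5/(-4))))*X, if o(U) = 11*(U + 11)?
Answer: -2702*√206 ≈ -38781.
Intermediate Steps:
o(U) = 121 + 11*U (o(U) = 11*(11 + U) = 121 + 11*U)
X = √206 (X = √(-1*(-8) + (121 + 11*7)) = √(8 + (121 + 77)) = √(8 + 198) = √206 ≈ 14.353)
(-(-772)*(-3 + (3/4 + 5/(-4))))*X = (-(-772)*(-3 + (3/4 + 5/(-4))))*√206 = (-(-772)*(-3 + (3*(¼) + 5*(-¼))))*√206 = (-(-772)*(-3 + (¾ - 5/4)))*√206 = (-(-772)*(-3 - ½))*√206 = (-(-772)*(-7)/2)*√206 = (-193*14)*√206 = -2702*√206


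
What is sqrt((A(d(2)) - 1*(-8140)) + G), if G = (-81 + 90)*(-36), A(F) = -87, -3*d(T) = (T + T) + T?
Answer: sqrt(7729) ≈ 87.915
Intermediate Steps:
d(T) = -T (d(T) = -((T + T) + T)/3 = -(2*T + T)/3 = -T)
G = -324 (G = 9*(-36) = -324)
sqrt((A(d(2)) - 1*(-8140)) + G) = sqrt((-87 - 1*(-8140)) - 324) = sqrt((-87 + 8140) - 324) = sqrt(8053 - 324) = sqrt(7729)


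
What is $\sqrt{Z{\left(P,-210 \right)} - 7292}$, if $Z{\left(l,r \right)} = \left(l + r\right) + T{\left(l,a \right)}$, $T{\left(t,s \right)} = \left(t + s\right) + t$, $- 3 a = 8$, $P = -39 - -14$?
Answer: $\frac{i \sqrt{68217}}{3} \approx 87.061 i$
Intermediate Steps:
$P = -25$ ($P = -39 + 14 = -25$)
$a = - \frac{8}{3}$ ($a = \left(- \frac{1}{3}\right) 8 = - \frac{8}{3} \approx -2.6667$)
$T{\left(t,s \right)} = s + 2 t$ ($T{\left(t,s \right)} = \left(s + t\right) + t = s + 2 t$)
$Z{\left(l,r \right)} = - \frac{8}{3} + r + 3 l$ ($Z{\left(l,r \right)} = \left(l + r\right) + \left(- \frac{8}{3} + 2 l\right) = - \frac{8}{3} + r + 3 l$)
$\sqrt{Z{\left(P,-210 \right)} - 7292} = \sqrt{\left(- \frac{8}{3} - 210 + 3 \left(-25\right)\right) - 7292} = \sqrt{\left(- \frac{8}{3} - 210 - 75\right) - 7292} = \sqrt{- \frac{863}{3} - 7292} = \sqrt{- \frac{22739}{3}} = \frac{i \sqrt{68217}}{3}$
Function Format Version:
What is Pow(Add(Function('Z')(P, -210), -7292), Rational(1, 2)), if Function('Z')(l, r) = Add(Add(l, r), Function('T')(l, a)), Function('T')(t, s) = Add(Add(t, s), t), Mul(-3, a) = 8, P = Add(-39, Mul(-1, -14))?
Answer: Mul(Rational(1, 3), I, Pow(68217, Rational(1, 2))) ≈ Mul(87.061, I)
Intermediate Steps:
P = -25 (P = Add(-39, 14) = -25)
a = Rational(-8, 3) (a = Mul(Rational(-1, 3), 8) = Rational(-8, 3) ≈ -2.6667)
Function('T')(t, s) = Add(s, Mul(2, t)) (Function('T')(t, s) = Add(Add(s, t), t) = Add(s, Mul(2, t)))
Function('Z')(l, r) = Add(Rational(-8, 3), r, Mul(3, l)) (Function('Z')(l, r) = Add(Add(l, r), Add(Rational(-8, 3), Mul(2, l))) = Add(Rational(-8, 3), r, Mul(3, l)))
Pow(Add(Function('Z')(P, -210), -7292), Rational(1, 2)) = Pow(Add(Add(Rational(-8, 3), -210, Mul(3, -25)), -7292), Rational(1, 2)) = Pow(Add(Add(Rational(-8, 3), -210, -75), -7292), Rational(1, 2)) = Pow(Add(Rational(-863, 3), -7292), Rational(1, 2)) = Pow(Rational(-22739, 3), Rational(1, 2)) = Mul(Rational(1, 3), I, Pow(68217, Rational(1, 2)))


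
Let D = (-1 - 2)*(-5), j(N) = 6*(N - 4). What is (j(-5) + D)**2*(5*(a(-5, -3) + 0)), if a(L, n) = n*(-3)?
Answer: 68445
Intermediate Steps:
a(L, n) = -3*n
j(N) = -24 + 6*N (j(N) = 6*(-4 + N) = -24 + 6*N)
D = 15 (D = -3*(-5) = 15)
(j(-5) + D)**2*(5*(a(-5, -3) + 0)) = ((-24 + 6*(-5)) + 15)**2*(5*(-3*(-3) + 0)) = ((-24 - 30) + 15)**2*(5*(9 + 0)) = (-54 + 15)**2*(5*9) = (-39)**2*45 = 1521*45 = 68445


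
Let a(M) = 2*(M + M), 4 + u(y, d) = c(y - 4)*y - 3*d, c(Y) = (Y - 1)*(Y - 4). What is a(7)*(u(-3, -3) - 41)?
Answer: -8400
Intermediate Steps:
c(Y) = (-1 + Y)*(-4 + Y)
u(y, d) = -4 - 3*d + y*(24 + (-4 + y)² - 5*y) (u(y, d) = -4 + ((4 + (y - 4)² - 5*(y - 4))*y - 3*d) = -4 + ((4 + (-4 + y)² - 5*(-4 + y))*y - 3*d) = -4 + ((4 + (-4 + y)² + (20 - 5*y))*y - 3*d) = -4 + ((24 + (-4 + y)² - 5*y)*y - 3*d) = -4 + (y*(24 + (-4 + y)² - 5*y) - 3*d) = -4 + (-3*d + y*(24 + (-4 + y)² - 5*y)) = -4 - 3*d + y*(24 + (-4 + y)² - 5*y))
a(M) = 4*M (a(M) = 2*(2*M) = 4*M)
a(7)*(u(-3, -3) - 41) = (4*7)*((-4 - 3*(-3) - 3*(24 + (-4 - 3)² - 5*(-3))) - 41) = 28*((-4 + 9 - 3*(24 + (-7)² + 15)) - 41) = 28*((-4 + 9 - 3*(24 + 49 + 15)) - 41) = 28*((-4 + 9 - 3*88) - 41) = 28*((-4 + 9 - 264) - 41) = 28*(-259 - 41) = 28*(-300) = -8400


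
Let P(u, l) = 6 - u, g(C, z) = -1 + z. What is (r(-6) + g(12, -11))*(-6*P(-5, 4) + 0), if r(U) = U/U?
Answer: 726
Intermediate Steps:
r(U) = 1
(r(-6) + g(12, -11))*(-6*P(-5, 4) + 0) = (1 + (-1 - 11))*(-6*(6 - 1*(-5)) + 0) = (1 - 12)*(-6*(6 + 5) + 0) = -11*(-6*11 + 0) = -11*(-66 + 0) = -11*(-66) = 726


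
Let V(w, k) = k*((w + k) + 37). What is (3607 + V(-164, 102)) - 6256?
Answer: -5199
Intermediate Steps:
V(w, k) = k*(37 + k + w) (V(w, k) = k*((k + w) + 37) = k*(37 + k + w))
(3607 + V(-164, 102)) - 6256 = (3607 + 102*(37 + 102 - 164)) - 6256 = (3607 + 102*(-25)) - 6256 = (3607 - 2550) - 6256 = 1057 - 6256 = -5199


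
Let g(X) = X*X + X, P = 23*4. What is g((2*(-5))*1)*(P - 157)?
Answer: -5850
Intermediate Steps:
P = 92
g(X) = X + X² (g(X) = X² + X = X + X²)
g((2*(-5))*1)*(P - 157) = (((2*(-5))*1)*(1 + (2*(-5))*1))*(92 - 157) = ((-10*1)*(1 - 10*1))*(-65) = -10*(1 - 10)*(-65) = -10*(-9)*(-65) = 90*(-65) = -5850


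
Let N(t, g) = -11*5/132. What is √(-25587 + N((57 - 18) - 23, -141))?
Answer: I*√921147/6 ≈ 159.96*I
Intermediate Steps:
N(t, g) = -5/12 (N(t, g) = -55*1/132 = -5/12)
√(-25587 + N((57 - 18) - 23, -141)) = √(-25587 - 5/12) = √(-307049/12) = I*√921147/6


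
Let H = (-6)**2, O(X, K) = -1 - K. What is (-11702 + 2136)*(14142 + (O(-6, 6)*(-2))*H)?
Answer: -140103636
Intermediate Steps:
H = 36
(-11702 + 2136)*(14142 + (O(-6, 6)*(-2))*H) = (-11702 + 2136)*(14142 + ((-1 - 1*6)*(-2))*36) = -9566*(14142 + ((-1 - 6)*(-2))*36) = -9566*(14142 - 7*(-2)*36) = -9566*(14142 + 14*36) = -9566*(14142 + 504) = -9566*14646 = -140103636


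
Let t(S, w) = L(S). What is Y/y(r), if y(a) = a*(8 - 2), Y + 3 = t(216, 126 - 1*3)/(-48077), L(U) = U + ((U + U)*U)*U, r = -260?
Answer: 6766613/25000040 ≈ 0.27066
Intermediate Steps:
L(U) = U + 2*U**3 (L(U) = U + ((2*U)*U)*U = U + (2*U**2)*U = U + 2*U**3)
t(S, w) = S + 2*S**3
Y = -20299839/48077 (Y = -3 + (216 + 2*216**3)/(-48077) = -3 + (216 + 2*10077696)*(-1/48077) = -3 + (216 + 20155392)*(-1/48077) = -3 + 20155608*(-1/48077) = -3 - 20155608/48077 = -20299839/48077 ≈ -422.24)
y(a) = 6*a (y(a) = a*6 = 6*a)
Y/y(r) = -20299839/(48077*(6*(-260))) = -20299839/48077/(-1560) = -20299839/48077*(-1/1560) = 6766613/25000040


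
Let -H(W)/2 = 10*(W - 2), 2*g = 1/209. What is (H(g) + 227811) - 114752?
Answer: 23637681/209 ≈ 1.1310e+5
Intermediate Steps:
g = 1/418 (g = (½)/209 = (½)*(1/209) = 1/418 ≈ 0.0023923)
H(W) = 40 - 20*W (H(W) = -20*(W - 2) = -20*(-2 + W) = -2*(-20 + 10*W) = 40 - 20*W)
(H(g) + 227811) - 114752 = ((40 - 20*1/418) + 227811) - 114752 = ((40 - 10/209) + 227811) - 114752 = (8350/209 + 227811) - 114752 = 47620849/209 - 114752 = 23637681/209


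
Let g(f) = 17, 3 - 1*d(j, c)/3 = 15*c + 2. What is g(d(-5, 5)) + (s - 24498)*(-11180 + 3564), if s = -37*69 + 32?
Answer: 205776721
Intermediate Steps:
d(j, c) = 3 - 45*c (d(j, c) = 9 - 3*(15*c + 2) = 9 - 3*(2 + 15*c) = 9 + (-6 - 45*c) = 3 - 45*c)
s = -2521 (s = -2553 + 32 = -2521)
g(d(-5, 5)) + (s - 24498)*(-11180 + 3564) = 17 + (-2521 - 24498)*(-11180 + 3564) = 17 - 27019*(-7616) = 17 + 205776704 = 205776721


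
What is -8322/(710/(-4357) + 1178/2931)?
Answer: -53137497087/1525768 ≈ -34827.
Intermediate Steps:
-8322/(710/(-4357) + 1178/2931) = -8322/(710*(-1/4357) + 1178*(1/2931)) = -8322/(-710/4357 + 1178/2931) = -8322/3051536/12770367 = -8322*12770367/3051536 = -53137497087/1525768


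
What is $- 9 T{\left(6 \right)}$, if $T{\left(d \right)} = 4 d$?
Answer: $-216$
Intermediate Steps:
$- 9 T{\left(6 \right)} = - 9 \cdot 4 \cdot 6 = \left(-9\right) 24 = -216$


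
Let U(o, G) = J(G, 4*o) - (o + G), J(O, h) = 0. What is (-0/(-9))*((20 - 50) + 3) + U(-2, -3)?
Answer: 5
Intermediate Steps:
U(o, G) = -G - o (U(o, G) = 0 - (o + G) = 0 - (G + o) = 0 + (-G - o) = -G - o)
(-0/(-9))*((20 - 50) + 3) + U(-2, -3) = (-0/(-9))*((20 - 50) + 3) + (-1*(-3) - 1*(-2)) = (-0*(-1)/9)*(-30 + 3) + (3 + 2) = -6*0*(-27) + 5 = 0*(-27) + 5 = 0 + 5 = 5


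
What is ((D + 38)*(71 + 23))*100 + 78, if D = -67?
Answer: -272522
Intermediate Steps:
((D + 38)*(71 + 23))*100 + 78 = ((-67 + 38)*(71 + 23))*100 + 78 = -29*94*100 + 78 = -2726*100 + 78 = -272600 + 78 = -272522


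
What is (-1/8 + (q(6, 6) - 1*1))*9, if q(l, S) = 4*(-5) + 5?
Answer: -1161/8 ≈ -145.13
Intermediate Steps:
q(l, S) = -15 (q(l, S) = -20 + 5 = -15)
(-1/8 + (q(6, 6) - 1*1))*9 = (-1/8 + (-15 - 1*1))*9 = (-1*⅛ + (-15 - 1))*9 = (-⅛ - 16)*9 = -129/8*9 = -1161/8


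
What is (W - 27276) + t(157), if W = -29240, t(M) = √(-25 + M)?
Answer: -56516 + 2*√33 ≈ -56505.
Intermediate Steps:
(W - 27276) + t(157) = (-29240 - 27276) + √(-25 + 157) = -56516 + √132 = -56516 + 2*√33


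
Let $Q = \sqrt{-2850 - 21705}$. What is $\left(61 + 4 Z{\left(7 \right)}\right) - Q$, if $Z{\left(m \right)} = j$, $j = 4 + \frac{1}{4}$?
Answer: $78 - i \sqrt{24555} \approx 78.0 - 156.7 i$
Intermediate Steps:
$j = \frac{17}{4}$ ($j = 4 + \frac{1}{4} = \frac{17}{4} \approx 4.25$)
$Z{\left(m \right)} = \frac{17}{4}$
$Q = i \sqrt{24555}$ ($Q = \sqrt{-24555} = i \sqrt{24555} \approx 156.7 i$)
$\left(61 + 4 Z{\left(7 \right)}\right) - Q = \left(61 + 4 \cdot \frac{17}{4}\right) - i \sqrt{24555} = \left(61 + 17\right) - i \sqrt{24555} = 78 - i \sqrt{24555}$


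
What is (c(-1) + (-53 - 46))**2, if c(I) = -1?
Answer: 10000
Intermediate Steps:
(c(-1) + (-53 - 46))**2 = (-1 + (-53 - 46))**2 = (-1 - 99)**2 = (-100)**2 = 10000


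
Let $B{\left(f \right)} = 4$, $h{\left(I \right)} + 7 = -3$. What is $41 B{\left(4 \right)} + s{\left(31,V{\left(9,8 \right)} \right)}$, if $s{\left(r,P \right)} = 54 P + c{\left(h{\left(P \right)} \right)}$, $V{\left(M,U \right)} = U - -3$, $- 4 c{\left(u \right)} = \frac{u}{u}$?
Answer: $\frac{3031}{4} \approx 757.75$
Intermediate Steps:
$h{\left(I \right)} = -10$ ($h{\left(I \right)} = -7 - 3 = -10$)
$c{\left(u \right)} = - \frac{1}{4}$ ($c{\left(u \right)} = - \frac{u \frac{1}{u}}{4} = \left(- \frac{1}{4}\right) 1 = - \frac{1}{4}$)
$V{\left(M,U \right)} = 3 + U$ ($V{\left(M,U \right)} = U + 3 = 3 + U$)
$s{\left(r,P \right)} = - \frac{1}{4} + 54 P$ ($s{\left(r,P \right)} = 54 P - \frac{1}{4} = - \frac{1}{4} + 54 P$)
$41 B{\left(4 \right)} + s{\left(31,V{\left(9,8 \right)} \right)} = 41 \cdot 4 - \left(\frac{1}{4} - 54 \left(3 + 8\right)\right) = 164 + \left(- \frac{1}{4} + 54 \cdot 11\right) = 164 + \left(- \frac{1}{4} + 594\right) = 164 + \frac{2375}{4} = \frac{3031}{4}$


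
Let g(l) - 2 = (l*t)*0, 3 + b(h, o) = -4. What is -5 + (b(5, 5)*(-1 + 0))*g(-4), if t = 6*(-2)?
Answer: 9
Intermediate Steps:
b(h, o) = -7 (b(h, o) = -3 - 4 = -7)
t = -12
g(l) = 2 (g(l) = 2 + (l*(-12))*0 = 2 - 12*l*0 = 2 + 0 = 2)
-5 + (b(5, 5)*(-1 + 0))*g(-4) = -5 - 7*(-1 + 0)*2 = -5 - 7*(-1)*2 = -5 + 7*2 = -5 + 14 = 9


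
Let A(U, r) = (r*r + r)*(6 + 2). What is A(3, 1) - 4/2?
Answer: 14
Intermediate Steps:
A(U, r) = 8*r + 8*r**2 (A(U, r) = (r**2 + r)*8 = (r + r**2)*8 = 8*r + 8*r**2)
A(3, 1) - 4/2 = 8*1*(1 + 1) - 4/2 = 8*1*2 + (1/2)*(-4) = 16 - 2 = 14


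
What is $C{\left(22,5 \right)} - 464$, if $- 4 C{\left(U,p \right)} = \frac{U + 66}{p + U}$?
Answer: $- \frac{12550}{27} \approx -464.81$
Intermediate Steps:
$C{\left(U,p \right)} = - \frac{66 + U}{4 \left(U + p\right)}$ ($C{\left(U,p \right)} = - \frac{\left(U + 66\right) \frac{1}{p + U}}{4} = - \frac{\left(66 + U\right) \frac{1}{U + p}}{4} = - \frac{\frac{1}{U + p} \left(66 + U\right)}{4} = - \frac{66 + U}{4 \left(U + p\right)}$)
$C{\left(22,5 \right)} - 464 = \frac{-66 - 22}{4 \left(22 + 5\right)} - 464 = \frac{-66 - 22}{4 \cdot 27} - 464 = \frac{1}{4} \cdot \frac{1}{27} \left(-88\right) - 464 = - \frac{22}{27} - 464 = - \frac{12550}{27}$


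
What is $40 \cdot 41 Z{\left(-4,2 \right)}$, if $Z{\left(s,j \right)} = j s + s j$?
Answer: $-26240$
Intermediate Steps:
$Z{\left(s,j \right)} = 2 j s$ ($Z{\left(s,j \right)} = j s + j s = 2 j s$)
$40 \cdot 41 Z{\left(-4,2 \right)} = 40 \cdot 41 \cdot 2 \cdot 2 \left(-4\right) = 1640 \left(-16\right) = -26240$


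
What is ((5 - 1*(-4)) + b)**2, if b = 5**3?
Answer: 17956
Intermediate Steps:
b = 125
((5 - 1*(-4)) + b)**2 = ((5 - 1*(-4)) + 125)**2 = ((5 + 4) + 125)**2 = (9 + 125)**2 = 134**2 = 17956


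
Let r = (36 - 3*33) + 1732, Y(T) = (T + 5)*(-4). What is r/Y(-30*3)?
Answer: 1669/340 ≈ 4.9088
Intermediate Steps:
Y(T) = -20 - 4*T (Y(T) = (5 + T)*(-4) = -20 - 4*T)
r = 1669 (r = (36 - 99) + 1732 = -63 + 1732 = 1669)
r/Y(-30*3) = 1669/(-20 - (-120)*3) = 1669/(-20 - 4*(-90)) = 1669/(-20 + 360) = 1669/340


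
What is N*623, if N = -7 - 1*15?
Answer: -13706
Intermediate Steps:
N = -22 (N = -7 - 15 = -22)
N*623 = -22*623 = -13706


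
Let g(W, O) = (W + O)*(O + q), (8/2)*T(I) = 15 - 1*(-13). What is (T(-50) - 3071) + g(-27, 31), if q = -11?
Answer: -2984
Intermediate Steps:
T(I) = 7 (T(I) = (15 - 1*(-13))/4 = (15 + 13)/4 = (¼)*28 = 7)
g(W, O) = (-11 + O)*(O + W) (g(W, O) = (W + O)*(O - 11) = (O + W)*(-11 + O) = (-11 + O)*(O + W))
(T(-50) - 3071) + g(-27, 31) = (7 - 3071) + (31² - 11*31 - 11*(-27) + 31*(-27)) = -3064 + (961 - 341 + 297 - 837) = -3064 + 80 = -2984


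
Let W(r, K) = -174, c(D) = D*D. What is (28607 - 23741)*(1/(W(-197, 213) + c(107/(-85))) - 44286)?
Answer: -268443214245726/1245701 ≈ -2.1550e+8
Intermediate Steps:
c(D) = D**2
(28607 - 23741)*(1/(W(-197, 213) + c(107/(-85))) - 44286) = (28607 - 23741)*(1/(-174 + (107/(-85))**2) - 44286) = 4866*(1/(-174 + (107*(-1/85))**2) - 44286) = 4866*(1/(-174 + (-107/85)**2) - 44286) = 4866*(1/(-174 + 11449/7225) - 44286) = 4866*(1/(-1245701/7225) - 44286) = 4866*(-7225/1245701 - 44286) = 4866*(-55167121711/1245701) = -268443214245726/1245701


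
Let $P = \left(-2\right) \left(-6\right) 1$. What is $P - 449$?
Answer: $-437$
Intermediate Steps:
$P = 12$ ($P = 12 \cdot 1 = 12$)
$P - 449 = 12 - 449 = -437$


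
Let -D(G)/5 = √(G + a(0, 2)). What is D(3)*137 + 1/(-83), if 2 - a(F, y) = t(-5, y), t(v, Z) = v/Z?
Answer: -1/83 - 685*√30/2 ≈ -1876.0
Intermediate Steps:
a(F, y) = 2 + 5/y (a(F, y) = 2 - (-5)/y = 2 + 5/y)
D(G) = -5*√(9/2 + G) (D(G) = -5*√(G + (2 + 5/2)) = -5*√(G + 9/2) = -5*√(9/2 + G))
D(3)*137 + 1/(-83) = -5*√(18 + 4*3)/2*137 + 1/(-83) = -5*√(18 + 12)/2*137 - 1/83 = -5*√30/2*137 - 1/83 = -685*√30/2 - 1/83 = -1/83 - 685*√30/2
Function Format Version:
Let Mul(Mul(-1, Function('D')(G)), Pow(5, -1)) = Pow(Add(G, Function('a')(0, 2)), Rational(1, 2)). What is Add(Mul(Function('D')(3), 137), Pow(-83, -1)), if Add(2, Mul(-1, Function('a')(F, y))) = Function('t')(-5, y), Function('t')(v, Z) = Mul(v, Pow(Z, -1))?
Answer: Add(Rational(-1, 83), Mul(Rational(-685, 2), Pow(30, Rational(1, 2)))) ≈ -1876.0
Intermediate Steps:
Function('a')(F, y) = Add(2, Mul(5, Pow(y, -1))) (Function('a')(F, y) = Add(2, Mul(-1, Mul(-5, Pow(y, -1)))) = Add(2, Mul(5, Pow(y, -1))))
Function('D')(G) = Mul(-5, Pow(Add(Rational(9, 2), G), Rational(1, 2))) (Function('D')(G) = Mul(-5, Pow(Add(G, Add(2, Mul(5, Pow(2, -1)))), Rational(1, 2))) = Mul(-5, Pow(Add(G, Add(2, Mul(5, Rational(1, 2)))), Rational(1, 2))) = Mul(-5, Pow(Add(G, Add(2, Rational(5, 2))), Rational(1, 2))) = Mul(-5, Pow(Add(G, Rational(9, 2)), Rational(1, 2))) = Mul(-5, Pow(Add(Rational(9, 2), G), Rational(1, 2))))
Add(Mul(Function('D')(3), 137), Pow(-83, -1)) = Add(Mul(Mul(Rational(-5, 2), Pow(Add(18, Mul(4, 3)), Rational(1, 2))), 137), Pow(-83, -1)) = Add(Mul(Mul(Rational(-5, 2), Pow(Add(18, 12), Rational(1, 2))), 137), Rational(-1, 83)) = Add(Mul(Mul(Rational(-5, 2), Pow(30, Rational(1, 2))), 137), Rational(-1, 83)) = Add(Mul(Rational(-685, 2), Pow(30, Rational(1, 2))), Rational(-1, 83)) = Add(Rational(-1, 83), Mul(Rational(-685, 2), Pow(30, Rational(1, 2))))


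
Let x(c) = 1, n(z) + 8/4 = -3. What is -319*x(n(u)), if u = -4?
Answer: -319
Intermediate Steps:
n(z) = -5 (n(z) = -2 - 3 = -5)
-319*x(n(u)) = -319*1 = -319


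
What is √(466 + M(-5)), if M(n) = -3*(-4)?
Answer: √478 ≈ 21.863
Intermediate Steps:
M(n) = 12
√(466 + M(-5)) = √(466 + 12) = √478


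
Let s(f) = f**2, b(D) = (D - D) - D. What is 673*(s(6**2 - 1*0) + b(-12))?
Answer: 880284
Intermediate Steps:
b(D) = -D (b(D) = 0 - D = -D)
673*(s(6**2 - 1*0) + b(-12)) = 673*((6**2 - 1*0)**2 - 1*(-12)) = 673*((36 + 0)**2 + 12) = 673*(36**2 + 12) = 673*(1296 + 12) = 673*1308 = 880284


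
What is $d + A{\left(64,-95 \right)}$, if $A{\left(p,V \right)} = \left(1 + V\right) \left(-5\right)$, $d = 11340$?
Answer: $11810$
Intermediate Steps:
$A{\left(p,V \right)} = -5 - 5 V$
$d + A{\left(64,-95 \right)} = 11340 - -470 = 11340 + \left(-5 + 475\right) = 11340 + 470 = 11810$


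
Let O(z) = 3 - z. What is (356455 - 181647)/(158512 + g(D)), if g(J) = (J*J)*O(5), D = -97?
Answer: 87404/69847 ≈ 1.2514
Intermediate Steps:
g(J) = -2*J² (g(J) = (J*J)*(3 - 1*5) = J²*(3 - 5) = J²*(-2) = -2*J²)
(356455 - 181647)/(158512 + g(D)) = (356455 - 181647)/(158512 - 2*(-97)²) = 174808/(158512 - 2*9409) = 174808/(158512 - 18818) = 174808/139694 = 174808*(1/139694) = 87404/69847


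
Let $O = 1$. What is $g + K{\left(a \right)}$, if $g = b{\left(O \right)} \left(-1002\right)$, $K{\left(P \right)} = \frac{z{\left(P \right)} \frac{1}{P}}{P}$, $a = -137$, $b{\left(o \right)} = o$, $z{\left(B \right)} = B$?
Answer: $- \frac{137275}{137} \approx -1002.0$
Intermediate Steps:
$K{\left(P \right)} = \frac{1}{P}$ ($K{\left(P \right)} = \frac{P \frac{1}{P}}{P} = 1 \frac{1}{P} = \frac{1}{P}$)
$g = -1002$ ($g = 1 \left(-1002\right) = -1002$)
$g + K{\left(a \right)} = -1002 + \frac{1}{-137} = -1002 - \frac{1}{137} = - \frac{137275}{137}$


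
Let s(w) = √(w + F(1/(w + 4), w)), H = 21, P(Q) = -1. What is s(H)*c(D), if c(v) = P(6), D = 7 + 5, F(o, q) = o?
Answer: -√526/5 ≈ -4.5869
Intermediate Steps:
D = 12
c(v) = -1
s(w) = √(w + 1/(4 + w)) (s(w) = √(w + 1/(w + 4)) = √(w + 1/(4 + w)))
s(H)*c(D) = √((1 + 21*(4 + 21))/(4 + 21))*(-1) = √((1 + 21*25)/25)*(-1) = √((1 + 525)/25)*(-1) = √((1/25)*526)*(-1) = √(526/25)*(-1) = (√526/5)*(-1) = -√526/5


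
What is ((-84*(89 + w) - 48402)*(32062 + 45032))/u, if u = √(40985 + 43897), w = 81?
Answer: -805401018*√84882/14147 ≈ -1.6587e+7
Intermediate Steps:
u = √84882 ≈ 291.35
((-84*(89 + w) - 48402)*(32062 + 45032))/u = ((-84*(89 + 81) - 48402)*(32062 + 45032))/(√84882) = ((-84*170 - 48402)*77094)*(√84882/84882) = ((-14280 - 48402)*77094)*(√84882/84882) = (-62682*77094)*(√84882/84882) = -805401018*√84882/14147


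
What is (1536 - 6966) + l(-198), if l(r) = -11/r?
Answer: -97739/18 ≈ -5429.9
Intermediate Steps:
(1536 - 6966) + l(-198) = (1536 - 6966) - 11/(-198) = -5430 - 11*(-1/198) = -5430 + 1/18 = -97739/18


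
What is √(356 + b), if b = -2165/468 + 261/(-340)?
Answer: √15411565390/6630 ≈ 18.724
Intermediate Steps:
b = -107281/19890 (b = -2165*1/468 + 261*(-1/340) = -2165/468 - 261/340 = -107281/19890 ≈ -5.3937)
√(356 + b) = √(356 - 107281/19890) = √(6973559/19890) = √15411565390/6630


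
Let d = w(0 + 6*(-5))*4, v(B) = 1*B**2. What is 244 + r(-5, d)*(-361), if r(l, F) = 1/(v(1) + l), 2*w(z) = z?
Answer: 1337/4 ≈ 334.25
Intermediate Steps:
v(B) = B**2
w(z) = z/2
d = -60 (d = ((0 + 6*(-5))/2)*4 = ((0 - 30)/2)*4 = ((1/2)*(-30))*4 = -15*4 = -60)
r(l, F) = 1/(1 + l) (r(l, F) = 1/(1**2 + l) = 1/(1 + l))
244 + r(-5, d)*(-361) = 244 - 361/(1 - 5) = 244 - 361/(-4) = 244 - 1/4*(-361) = 244 + 361/4 = 1337/4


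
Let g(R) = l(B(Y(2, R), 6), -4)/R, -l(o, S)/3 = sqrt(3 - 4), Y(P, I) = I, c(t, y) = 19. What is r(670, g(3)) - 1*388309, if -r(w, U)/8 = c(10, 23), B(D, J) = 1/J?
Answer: -388461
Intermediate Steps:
l(o, S) = -3*I (l(o, S) = -3*sqrt(3 - 4) = -3*I)
g(R) = -3*I/R (g(R) = (-3*I)/R = -3*I/R)
r(w, U) = -152 (r(w, U) = -8*19 = -152)
r(670, g(3)) - 1*388309 = -152 - 1*388309 = -152 - 388309 = -388461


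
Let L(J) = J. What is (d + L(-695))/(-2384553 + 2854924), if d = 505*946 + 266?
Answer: 43391/42761 ≈ 1.0147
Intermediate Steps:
d = 477996 (d = 477730 + 266 = 477996)
(d + L(-695))/(-2384553 + 2854924) = (477996 - 695)/(-2384553 + 2854924) = 477301/470371 = 477301*(1/470371) = 43391/42761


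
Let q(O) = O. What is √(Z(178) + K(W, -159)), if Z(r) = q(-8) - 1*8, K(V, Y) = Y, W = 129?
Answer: 5*I*√7 ≈ 13.229*I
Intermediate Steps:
Z(r) = -16 (Z(r) = -8 - 1*8 = -8 - 8 = -16)
√(Z(178) + K(W, -159)) = √(-16 - 159) = √(-175) = 5*I*√7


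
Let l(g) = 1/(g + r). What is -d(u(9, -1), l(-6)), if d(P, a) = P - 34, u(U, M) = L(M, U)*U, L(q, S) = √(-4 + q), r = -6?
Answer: 34 - 9*I*√5 ≈ 34.0 - 20.125*I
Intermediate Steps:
u(U, M) = U*√(-4 + M) (u(U, M) = √(-4 + M)*U = U*√(-4 + M))
l(g) = 1/(-6 + g) (l(g) = 1/(g - 6) = 1/(-6 + g))
d(P, a) = -34 + P
-d(u(9, -1), l(-6)) = -(-34 + 9*√(-4 - 1)) = -(-34 + 9*√(-5)) = -(-34 + 9*(I*√5)) = -(-34 + 9*I*√5) = 34 - 9*I*√5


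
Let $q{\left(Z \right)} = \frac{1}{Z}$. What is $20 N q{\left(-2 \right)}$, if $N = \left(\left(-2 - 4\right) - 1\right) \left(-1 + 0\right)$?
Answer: $-70$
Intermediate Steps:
$N = 7$ ($N = \left(\left(-2 - 4\right) - 1\right) \left(-1\right) = \left(-6 - 1\right) \left(-1\right) = \left(-7\right) \left(-1\right) = 7$)
$20 N q{\left(-2 \right)} = \frac{20 \cdot 7}{-2} = 140 \left(- \frac{1}{2}\right) = -70$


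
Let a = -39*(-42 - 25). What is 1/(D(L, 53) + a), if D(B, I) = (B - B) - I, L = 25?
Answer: 1/2560 ≈ 0.00039063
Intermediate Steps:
D(B, I) = -I (D(B, I) = 0 - I = -I)
a = 2613 (a = -39*(-67) = 2613)
1/(D(L, 53) + a) = 1/(-1*53 + 2613) = 1/(-53 + 2613) = 1/2560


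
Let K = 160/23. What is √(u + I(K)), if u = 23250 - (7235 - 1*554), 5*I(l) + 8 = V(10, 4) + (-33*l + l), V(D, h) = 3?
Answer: 2*√2185230/23 ≈ 128.54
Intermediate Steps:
K = 160/23 (K = 160*(1/23) = 160/23 ≈ 6.9565)
I(l) = -1 - 32*l/5 (I(l) = -8/5 + (3 + (-33*l + l))/5 = -8/5 + (3 - 32*l)/5 = -8/5 + (⅗ - 32*l/5) = -1 - 32*l/5)
u = 16569 (u = 23250 - (7235 - 554) = 23250 - 1*6681 = 23250 - 6681 = 16569)
√(u + I(K)) = √(16569 + (-1 - 32/5*160/23)) = √(16569 + (-1 - 1024/23)) = √(16569 - 1047/23) = √(380040/23) = 2*√2185230/23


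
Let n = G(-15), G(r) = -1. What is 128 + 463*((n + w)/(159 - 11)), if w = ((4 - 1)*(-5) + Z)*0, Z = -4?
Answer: 18481/148 ≈ 124.87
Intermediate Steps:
w = 0 (w = ((4 - 1)*(-5) - 4)*0 = (3*(-5) - 4)*0 = (-15 - 4)*0 = -19*0 = 0)
n = -1
128 + 463*((n + w)/(159 - 11)) = 128 + 463*((-1 + 0)/(159 - 11)) = 128 + 463*(-1/148) = 128 - 463/148 = 18481/148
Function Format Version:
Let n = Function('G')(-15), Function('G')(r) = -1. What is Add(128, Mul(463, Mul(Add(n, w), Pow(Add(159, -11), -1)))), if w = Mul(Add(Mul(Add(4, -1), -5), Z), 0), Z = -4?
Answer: Rational(18481, 148) ≈ 124.87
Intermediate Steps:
w = 0 (w = Mul(Add(Mul(Add(4, -1), -5), -4), 0) = Mul(Add(Mul(3, -5), -4), 0) = Mul(Add(-15, -4), 0) = Mul(-19, 0) = 0)
n = -1
Add(128, Mul(463, Mul(Add(n, w), Pow(Add(159, -11), -1)))) = Add(128, Mul(463, Mul(Add(-1, 0), Pow(Add(159, -11), -1)))) = Add(128, Mul(463, Mul(-1, Pow(148, -1)))) = Add(128, Mul(463, Mul(-1, Rational(1, 148)))) = Add(128, Mul(463, Rational(-1, 148))) = Add(128, Rational(-463, 148)) = Rational(18481, 148)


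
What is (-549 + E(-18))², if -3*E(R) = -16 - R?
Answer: 2719201/9 ≈ 3.0213e+5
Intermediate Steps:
E(R) = 16/3 + R/3 (E(R) = -(-16 - R)/3 = 16/3 + R/3)
(-549 + E(-18))² = (-549 + (16/3 + (⅓)*(-18)))² = (-549 + (16/3 - 6))² = (-549 - ⅔)² = (-1649/3)² = 2719201/9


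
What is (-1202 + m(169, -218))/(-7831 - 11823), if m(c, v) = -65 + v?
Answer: 1485/19654 ≈ 0.075557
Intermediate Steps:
(-1202 + m(169, -218))/(-7831 - 11823) = (-1202 + (-65 - 218))/(-7831 - 11823) = (-1202 - 283)/(-19654) = -1485*(-1/19654) = 1485/19654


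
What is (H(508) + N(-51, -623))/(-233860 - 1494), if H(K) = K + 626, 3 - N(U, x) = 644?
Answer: -493/235354 ≈ -0.0020947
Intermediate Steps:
N(U, x) = -641 (N(U, x) = 3 - 1*644 = 3 - 644 = -641)
H(K) = 626 + K
(H(508) + N(-51, -623))/(-233860 - 1494) = ((626 + 508) - 641)/(-233860 - 1494) = (1134 - 641)/(-235354) = 493*(-1/235354) = -493/235354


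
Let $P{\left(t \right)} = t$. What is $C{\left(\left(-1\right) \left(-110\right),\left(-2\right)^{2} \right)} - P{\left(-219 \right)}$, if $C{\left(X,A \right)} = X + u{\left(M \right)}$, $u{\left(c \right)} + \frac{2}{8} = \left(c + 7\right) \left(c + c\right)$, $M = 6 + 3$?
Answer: $\frac{2467}{4} \approx 616.75$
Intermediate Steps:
$M = 9$
$u{\left(c \right)} = - \frac{1}{4} + 2 c \left(7 + c\right)$ ($u{\left(c \right)} = - \frac{1}{4} + \left(c + 7\right) \left(c + c\right) = - \frac{1}{4} + \left(7 + c\right) 2 c = - \frac{1}{4} + 2 c \left(7 + c\right)$)
$C{\left(X,A \right)} = \frac{1151}{4} + X$ ($C{\left(X,A \right)} = X + \left(- \frac{1}{4} + 2 \cdot 9^{2} + 14 \cdot 9\right) = X + \left(- \frac{1}{4} + 2 \cdot 81 + 126\right) = X + \left(- \frac{1}{4} + 162 + 126\right) = X + \frac{1151}{4} = \frac{1151}{4} + X$)
$C{\left(\left(-1\right) \left(-110\right),\left(-2\right)^{2} \right)} - P{\left(-219 \right)} = \left(\frac{1151}{4} - -110\right) - -219 = \left(\frac{1151}{4} + 110\right) + 219 = \frac{1591}{4} + 219 = \frac{2467}{4}$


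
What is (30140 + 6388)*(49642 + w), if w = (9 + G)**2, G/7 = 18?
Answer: 2479045776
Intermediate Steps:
G = 126 (G = 7*18 = 126)
w = 18225 (w = (9 + 126)**2 = 135**2 = 18225)
(30140 + 6388)*(49642 + w) = (30140 + 6388)*(49642 + 18225) = 36528*67867 = 2479045776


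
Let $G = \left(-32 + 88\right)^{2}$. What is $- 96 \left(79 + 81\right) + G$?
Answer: $-12224$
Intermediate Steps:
$G = 3136$ ($G = 56^{2} = 3136$)
$- 96 \left(79 + 81\right) + G = - 96 \left(79 + 81\right) + 3136 = \left(-96\right) 160 + 3136 = -15360 + 3136 = -12224$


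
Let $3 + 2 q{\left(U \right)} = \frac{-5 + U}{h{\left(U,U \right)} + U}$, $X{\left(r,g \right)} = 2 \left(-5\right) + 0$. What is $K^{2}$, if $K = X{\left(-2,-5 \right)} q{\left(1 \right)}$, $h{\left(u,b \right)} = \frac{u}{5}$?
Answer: $\frac{9025}{9} \approx 1002.8$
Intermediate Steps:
$X{\left(r,g \right)} = -10$ ($X{\left(r,g \right)} = -10 + 0 = -10$)
$h{\left(u,b \right)} = \frac{u}{5}$ ($h{\left(u,b \right)} = u \frac{1}{5} = \frac{u}{5}$)
$q{\left(U \right)} = - \frac{3}{2} + \frac{5 \left(-5 + U\right)}{12 U}$ ($q{\left(U \right)} = - \frac{3}{2} + \frac{\left(-5 + U\right) \frac{1}{\frac{U}{5} + U}}{2} = - \frac{3}{2} + \frac{\left(-5 + U\right) \frac{1}{\frac{6}{5} U}}{2} = - \frac{3}{2} + \frac{\left(-5 + U\right) \frac{5}{6 U}}{2} = - \frac{3}{2} + \frac{\frac{5}{6} \frac{1}{U} \left(-5 + U\right)}{2} = - \frac{3}{2} + \frac{5 \left(-5 + U\right)}{12 U}$)
$K = \frac{95}{3}$ ($K = - 10 \frac{-25 - 13}{12 \cdot 1} = - 10 \cdot \frac{1}{12} \cdot 1 \left(-25 - 13\right) = - 10 \cdot \frac{1}{12} \cdot 1 \left(-38\right) = \left(-10\right) \left(- \frac{19}{6}\right) = \frac{95}{3} \approx 31.667$)
$K^{2} = \left(\frac{95}{3}\right)^{2} = \frac{9025}{9}$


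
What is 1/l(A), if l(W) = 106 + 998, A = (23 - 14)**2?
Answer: 1/1104 ≈ 0.00090580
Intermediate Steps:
A = 81 (A = 9**2 = 81)
l(W) = 1104
1/l(A) = 1/1104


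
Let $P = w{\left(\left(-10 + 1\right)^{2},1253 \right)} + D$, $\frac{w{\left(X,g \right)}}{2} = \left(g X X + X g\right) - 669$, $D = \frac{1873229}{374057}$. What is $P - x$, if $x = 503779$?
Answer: $\frac{6037182728124}{374057} \approx 1.614 \cdot 10^{7}$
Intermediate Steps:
$D = \frac{1873229}{374057}$ ($D = 1873229 \cdot \frac{1}{374057} = \frac{1873229}{374057} \approx 5.0079$)
$w{\left(X,g \right)} = -1338 + 2 X g + 2 g X^{2}$ ($w{\left(X,g \right)} = 2 \left(\left(g X X + X g\right) - 669\right) = 2 \left(\left(X g X + X g\right) - 669\right) = 2 \left(\left(g X^{2} + X g\right) - 669\right) = 2 \left(\left(X g + g X^{2}\right) - 669\right) = 2 \left(-669 + X g + g X^{2}\right) = -1338 + 2 X g + 2 g X^{2}$)
$P = \frac{6225624789527}{374057}$ ($P = \left(-1338 + 2 \left(-10 + 1\right)^{2} \cdot 1253 + 2 \cdot 1253 \left(\left(-10 + 1\right)^{2}\right)^{2}\right) + \frac{1873229}{374057} = \left(-1338 + 2 \left(-9\right)^{2} \cdot 1253 + 2 \cdot 1253 \left(\left(-9\right)^{2}\right)^{2}\right) + \frac{1873229}{374057} = \left(-1338 + 2 \cdot 81 \cdot 1253 + 2 \cdot 1253 \cdot 81^{2}\right) + \frac{1873229}{374057} = \left(-1338 + 202986 + 2 \cdot 1253 \cdot 6561\right) + \frac{1873229}{374057} = \left(-1338 + 202986 + 16441866\right) + \frac{1873229}{374057} = 16643514 + \frac{1873229}{374057} = \frac{6225624789527}{374057} \approx 1.6644 \cdot 10^{7}$)
$P - x = \frac{6225624789527}{374057} - 503779 = \frac{6037182728124}{374057}$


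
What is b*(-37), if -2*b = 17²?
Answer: 10693/2 ≈ 5346.5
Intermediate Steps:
b = -289/2 (b = -½*17² = -½*289 = -289/2 ≈ -144.50)
b*(-37) = -289/2*(-37) = 10693/2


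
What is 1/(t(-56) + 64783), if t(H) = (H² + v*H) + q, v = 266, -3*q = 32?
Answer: 3/159037 ≈ 1.8864e-5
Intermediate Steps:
q = -32/3 (q = -⅓*32 = -32/3 ≈ -10.667)
t(H) = -32/3 + H² + 266*H (t(H) = (H² + 266*H) - 32/3 = -32/3 + H² + 266*H)
1/(t(-56) + 64783) = 1/((-32/3 + (-56)² + 266*(-56)) + 64783) = 1/((-32/3 + 3136 - 14896) + 64783) = 1/(-35312/3 + 64783) = 1/(159037/3) = 3/159037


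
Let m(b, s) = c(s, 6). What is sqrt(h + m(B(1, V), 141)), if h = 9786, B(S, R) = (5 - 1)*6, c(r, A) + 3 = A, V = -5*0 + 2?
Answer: sqrt(9789) ≈ 98.939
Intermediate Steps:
V = 2 (V = 0 + 2 = 2)
c(r, A) = -3 + A
B(S, R) = 24 (B(S, R) = 4*6 = 24)
m(b, s) = 3 (m(b, s) = -3 + 6 = 3)
sqrt(h + m(B(1, V), 141)) = sqrt(9786 + 3) = sqrt(9789)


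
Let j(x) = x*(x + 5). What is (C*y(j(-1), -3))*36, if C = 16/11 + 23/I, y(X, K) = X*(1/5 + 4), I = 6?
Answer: -175896/55 ≈ -3198.1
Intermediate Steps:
j(x) = x*(5 + x)
y(X, K) = 21*X/5 (y(X, K) = X*(1*(1/5) + 4) = X*(1/5 + 4) = X*(21/5) = 21*X/5)
C = 349/66 (C = 16/11 + 23/6 = 349/66 ≈ 5.2879)
(C*y(j(-1), -3))*36 = (349*(21*(-(5 - 1))/5)/66)*36 = (349*(21*(-1*4)/5)/66)*36 = (349*((21/5)*(-4))/66)*36 = ((349/66)*(-84/5))*36 = -4886/55*36 = -175896/55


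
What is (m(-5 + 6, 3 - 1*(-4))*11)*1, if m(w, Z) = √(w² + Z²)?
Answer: 55*√2 ≈ 77.782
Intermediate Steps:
m(w, Z) = √(Z² + w²)
(m(-5 + 6, 3 - 1*(-4))*11)*1 = (√((3 - 1*(-4))² + (-5 + 6)²)*11)*1 = (√((3 + 4)² + 1²)*11)*1 = (√(7² + 1)*11)*1 = (√(49 + 1)*11)*1 = (√50*11)*1 = ((5*√2)*11)*1 = (55*√2)*1 = 55*√2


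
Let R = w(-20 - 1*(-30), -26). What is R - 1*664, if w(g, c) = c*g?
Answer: -924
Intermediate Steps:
R = -260 (R = -26*(-20 - 1*(-30)) = -26*(-20 + 30) = -26*10 = -260)
R - 1*664 = -260 - 1*664 = -260 - 664 = -924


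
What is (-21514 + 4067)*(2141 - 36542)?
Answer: 600194247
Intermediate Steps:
(-21514 + 4067)*(2141 - 36542) = -17447*(-34401) = 600194247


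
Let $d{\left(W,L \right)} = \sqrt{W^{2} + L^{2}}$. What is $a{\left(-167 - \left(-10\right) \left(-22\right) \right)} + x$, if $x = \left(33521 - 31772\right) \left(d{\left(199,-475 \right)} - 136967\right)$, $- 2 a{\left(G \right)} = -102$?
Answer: $-239555232 + 176649 \sqrt{26} \approx -2.3865 \cdot 10^{8}$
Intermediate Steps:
$a{\left(G \right)} = 51$ ($a{\left(G \right)} = \left(- \frac{1}{2}\right) \left(-102\right) = 51$)
$d{\left(W,L \right)} = \sqrt{L^{2} + W^{2}}$
$x = -239555283 + 176649 \sqrt{26}$ ($x = \left(33521 - 31772\right) \left(\sqrt{\left(-475\right)^{2} + 199^{2}} - 136967\right) = 1749 \left(\sqrt{225625 + 39601} - 136967\right) = 1749 \left(\sqrt{265226} - 136967\right) = 1749 \left(101 \sqrt{26} - 136967\right) = 1749 \left(-136967 + 101 \sqrt{26}\right) = -239555283 + 176649 \sqrt{26} \approx -2.3865 \cdot 10^{8}$)
$a{\left(-167 - \left(-10\right) \left(-22\right) \right)} + x = 51 - \left(239555283 - 176649 \sqrt{26}\right) = -239555232 + 176649 \sqrt{26}$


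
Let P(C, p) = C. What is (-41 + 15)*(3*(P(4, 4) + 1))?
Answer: -390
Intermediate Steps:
(-41 + 15)*(3*(P(4, 4) + 1)) = (-41 + 15)*(3*(4 + 1)) = -78*5 = -26*15 = -390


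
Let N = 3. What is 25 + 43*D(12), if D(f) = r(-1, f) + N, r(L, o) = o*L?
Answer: -362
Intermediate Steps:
r(L, o) = L*o
D(f) = 3 - f (D(f) = -f + 3 = 3 - f)
25 + 43*D(12) = 25 + 43*(3 - 1*12) = 25 + 43*(3 - 12) = 25 + 43*(-9) = 25 - 387 = -362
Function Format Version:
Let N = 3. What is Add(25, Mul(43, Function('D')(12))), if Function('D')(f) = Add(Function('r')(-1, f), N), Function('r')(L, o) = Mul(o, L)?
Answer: -362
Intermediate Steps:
Function('r')(L, o) = Mul(L, o)
Function('D')(f) = Add(3, Mul(-1, f)) (Function('D')(f) = Add(Mul(-1, f), 3) = Add(3, Mul(-1, f)))
Add(25, Mul(43, Function('D')(12))) = Add(25, Mul(43, Add(3, Mul(-1, 12)))) = Add(25, Mul(43, Add(3, -12))) = Add(25, Mul(43, -9)) = Add(25, -387) = -362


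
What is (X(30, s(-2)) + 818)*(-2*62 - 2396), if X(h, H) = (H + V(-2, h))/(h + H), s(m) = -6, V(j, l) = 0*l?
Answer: -2060730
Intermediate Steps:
V(j, l) = 0
X(h, H) = H/(H + h) (X(h, H) = (H + 0)/(h + H) = H/(H + h))
(X(30, s(-2)) + 818)*(-2*62 - 2396) = (-6/(-6 + 30) + 818)*(-2*62 - 2396) = (-6/24 + 818)*(-124 - 2396) = (-6*1/24 + 818)*(-2520) = (-1/4 + 818)*(-2520) = (3271/4)*(-2520) = -2060730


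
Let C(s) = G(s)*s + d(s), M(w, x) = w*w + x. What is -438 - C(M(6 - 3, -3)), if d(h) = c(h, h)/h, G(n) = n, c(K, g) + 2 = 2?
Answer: -474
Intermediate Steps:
c(K, g) = 0 (c(K, g) = -2 + 2 = 0)
d(h) = 0 (d(h) = 0/h = 0)
M(w, x) = x + w² (M(w, x) = w² + x = x + w²)
C(s) = s² (C(s) = s*s + 0 = s² + 0 = s²)
-438 - C(M(6 - 3, -3)) = -438 - (-3 + (6 - 3)²)² = -438 - (-3 + 3²)² = -438 - (-3 + 9)² = -438 - 1*6² = -438 - 1*36 = -438 - 36 = -474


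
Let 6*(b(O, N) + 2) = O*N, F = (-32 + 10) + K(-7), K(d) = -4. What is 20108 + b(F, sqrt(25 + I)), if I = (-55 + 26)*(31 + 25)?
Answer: 20106 - 13*I*sqrt(1599)/3 ≈ 20106.0 - 173.28*I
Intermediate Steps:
I = -1624 (I = -29*56 = -1624)
F = -26 (F = (-32 + 10) - 4 = -22 - 4 = -26)
b(O, N) = -2 + N*O/6 (b(O, N) = -2 + (O*N)/6 = -2 + (N*O)/6 = -2 + N*O/6)
20108 + b(F, sqrt(25 + I)) = 20108 + (-2 + (1/6)*sqrt(25 - 1624)*(-26)) = 20108 + (-2 + (1/6)*sqrt(-1599)*(-26)) = 20108 + (-2 + (1/6)*(I*sqrt(1599))*(-26)) = 20108 + (-2 - 13*I*sqrt(1599)/3) = 20106 - 13*I*sqrt(1599)/3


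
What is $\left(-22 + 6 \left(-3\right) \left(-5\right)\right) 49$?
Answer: $3332$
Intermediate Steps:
$\left(-22 + 6 \left(-3\right) \left(-5\right)\right) 49 = \left(-22 - -90\right) 49 = \left(-22 + 90\right) 49 = 68 \cdot 49 = 3332$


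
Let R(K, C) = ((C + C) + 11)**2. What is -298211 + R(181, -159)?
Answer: -203962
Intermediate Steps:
R(K, C) = (11 + 2*C)**2 (R(K, C) = (2*C + 11)**2 = (11 + 2*C)**2)
-298211 + R(181, -159) = -298211 + (11 + 2*(-159))**2 = -298211 + (11 - 318)**2 = -298211 + (-307)**2 = -298211 + 94249 = -203962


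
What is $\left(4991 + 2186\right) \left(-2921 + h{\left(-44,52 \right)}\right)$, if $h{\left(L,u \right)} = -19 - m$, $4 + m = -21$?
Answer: $-20920955$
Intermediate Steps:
$m = -25$ ($m = -4 - 21 = -25$)
$h{\left(L,u \right)} = 6$ ($h{\left(L,u \right)} = -19 - -25 = -19 + 25 = 6$)
$\left(4991 + 2186\right) \left(-2921 + h{\left(-44,52 \right)}\right) = \left(4991 + 2186\right) \left(-2921 + 6\right) = 7177 \left(-2915\right) = -20920955$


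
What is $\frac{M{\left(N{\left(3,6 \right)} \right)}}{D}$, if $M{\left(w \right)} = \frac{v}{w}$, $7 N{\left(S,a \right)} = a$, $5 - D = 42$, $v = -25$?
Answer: $\frac{175}{222} \approx 0.78829$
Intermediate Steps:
$D = -37$ ($D = 5 - 42 = -37$)
$N{\left(S,a \right)} = \frac{a}{7}$
$M{\left(w \right)} = - \frac{25}{w}$
$\frac{M{\left(N{\left(3,6 \right)} \right)}}{D} = \frac{\left(-25\right) \frac{1}{\frac{1}{7} \cdot 6}}{-37} = - \frac{25}{\frac{6}{7}} \left(- \frac{1}{37}\right) = \left(-25\right) \frac{7}{6} \left(- \frac{1}{37}\right) = \left(- \frac{175}{6}\right) \left(- \frac{1}{37}\right) = \frac{175}{222}$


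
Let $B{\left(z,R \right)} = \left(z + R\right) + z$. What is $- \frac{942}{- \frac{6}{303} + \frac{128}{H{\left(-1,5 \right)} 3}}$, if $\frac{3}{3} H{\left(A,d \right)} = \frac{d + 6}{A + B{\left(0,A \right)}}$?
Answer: $\frac{1569843}{12961} \approx 121.12$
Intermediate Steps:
$B{\left(z,R \right)} = R + 2 z$ ($B{\left(z,R \right)} = \left(R + z\right) + z = R + 2 z$)
$H{\left(A,d \right)} = \frac{6 + d}{2 A}$ ($H{\left(A,d \right)} = \frac{d + 6}{A + \left(A + 2 \cdot 0\right)} = \frac{6 + d}{A + \left(A + 0\right)} = \frac{6 + d}{A + A} = \frac{6 + d}{2 A}$)
$- \frac{942}{- \frac{6}{303} + \frac{128}{H{\left(-1,5 \right)} 3}} = - \frac{942}{- \frac{6}{303} + \frac{128}{\frac{6 + 5}{2 \left(-1\right)} 3}} = - \frac{942}{\left(-6\right) \frac{1}{303} + \frac{128}{\frac{1}{2} \left(-1\right) 11 \cdot 3}} = - \frac{942}{- \frac{2}{101} + \frac{128}{\left(- \frac{11}{2}\right) 3}} = - \frac{942}{- \frac{2}{101} + \frac{128}{- \frac{33}{2}}} = - \frac{942}{- \frac{2}{101} + 128 \left(- \frac{2}{33}\right)} = - \frac{942}{- \frac{2}{101} - \frac{256}{33}} = - \frac{942}{- \frac{25922}{3333}} = \left(-942\right) \left(- \frac{3333}{25922}\right) = \frac{1569843}{12961}$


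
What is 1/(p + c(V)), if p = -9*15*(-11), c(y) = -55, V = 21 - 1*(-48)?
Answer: 1/1430 ≈ 0.00069930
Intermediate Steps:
V = 69 (V = 21 + 48 = 69)
p = 1485 (p = -135*(-11) = 1485)
1/(p + c(V)) = 1/(1485 - 55) = 1/1430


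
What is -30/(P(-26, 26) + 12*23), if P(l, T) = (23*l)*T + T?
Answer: 5/2541 ≈ 0.0019677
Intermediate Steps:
P(l, T) = T + 23*T*l (P(l, T) = 23*T*l + T = T + 23*T*l)
-30/(P(-26, 26) + 12*23) = -30/(26*(1 + 23*(-26)) + 12*23) = -30/(26*(1 - 598) + 276) = -30/(26*(-597) + 276) = -30/(-15522 + 276) = -30/(-15246) = -30*(-1/15246) = 5/2541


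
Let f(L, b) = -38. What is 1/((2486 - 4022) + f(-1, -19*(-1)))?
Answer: -1/1574 ≈ -0.00063532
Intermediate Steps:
1/((2486 - 4022) + f(-1, -19*(-1))) = 1/((2486 - 4022) - 38) = 1/(-1536 - 38) = 1/(-1574) = -1/1574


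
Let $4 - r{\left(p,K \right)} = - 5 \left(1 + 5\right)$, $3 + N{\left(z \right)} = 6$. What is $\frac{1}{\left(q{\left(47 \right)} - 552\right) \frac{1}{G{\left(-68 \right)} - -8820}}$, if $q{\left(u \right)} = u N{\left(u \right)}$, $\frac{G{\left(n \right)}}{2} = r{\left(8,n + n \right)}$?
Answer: $- \frac{8888}{411} \approx -21.625$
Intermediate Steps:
$N{\left(z \right)} = 3$ ($N{\left(z \right)} = -3 + 6 = 3$)
$r{\left(p,K \right)} = 34$ ($r{\left(p,K \right)} = 4 - - 5 \left(1 + 5\right) = 4 - \left(-5\right) 6 = 4 - -30 = 4 + 30 = 34$)
$G{\left(n \right)} = 68$ ($G{\left(n \right)} = 2 \cdot 34 = 68$)
$q{\left(u \right)} = 3 u$ ($q{\left(u \right)} = u 3 = 3 u$)
$\frac{1}{\left(q{\left(47 \right)} - 552\right) \frac{1}{G{\left(-68 \right)} - -8820}} = \frac{1}{\left(3 \cdot 47 - 552\right) \frac{1}{68 - -8820}} = \frac{1}{\left(141 - 552\right) \frac{1}{68 + 8820}} = \frac{1}{\left(-411\right) \frac{1}{8888}} = \frac{1}{- \frac{411}{8888}} = - \frac{8888}{411}$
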